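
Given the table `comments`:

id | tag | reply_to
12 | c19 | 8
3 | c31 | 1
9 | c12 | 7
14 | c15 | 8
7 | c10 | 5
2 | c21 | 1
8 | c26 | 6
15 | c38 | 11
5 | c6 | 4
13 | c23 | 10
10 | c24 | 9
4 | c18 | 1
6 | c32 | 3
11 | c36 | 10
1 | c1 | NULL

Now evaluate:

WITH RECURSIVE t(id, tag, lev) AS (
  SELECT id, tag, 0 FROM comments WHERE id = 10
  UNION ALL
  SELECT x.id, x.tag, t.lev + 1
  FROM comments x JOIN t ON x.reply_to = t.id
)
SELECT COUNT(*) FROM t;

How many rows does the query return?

Base: id=10 (c24) at lev 0.
Iteration 1: rows with reply_to in {10} -> c36 (id 11, lev 1), c23 (id 13, lev 1).
Iteration 2: rows with reply_to in {11,13} -> c38 (id 15, lev 2).
Iteration 3: no rows with reply_to in {15}; recursion stops.
Total rows emitted: 4.

4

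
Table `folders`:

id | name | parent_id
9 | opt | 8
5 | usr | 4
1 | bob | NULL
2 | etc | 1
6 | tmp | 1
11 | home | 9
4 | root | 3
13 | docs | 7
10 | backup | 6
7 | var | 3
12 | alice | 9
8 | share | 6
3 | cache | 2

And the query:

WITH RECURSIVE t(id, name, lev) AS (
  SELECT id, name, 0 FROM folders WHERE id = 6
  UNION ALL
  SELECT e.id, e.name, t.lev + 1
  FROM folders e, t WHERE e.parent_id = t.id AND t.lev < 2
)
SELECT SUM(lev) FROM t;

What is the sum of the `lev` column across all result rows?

4

Base: id=6 (tmp) at lev 0.
Iteration 1: rows with parent_id in {6} -> share (id 8, lev 1), backup (id 10, lev 1).
Iteration 2: rows with parent_id in {8,10} -> opt (id 9, lev 2).
Iteration 3: lev < 2 fails for all current rows; recursion stops.
SUM(lev) = 0 + 1 + 1 + 2 = 4.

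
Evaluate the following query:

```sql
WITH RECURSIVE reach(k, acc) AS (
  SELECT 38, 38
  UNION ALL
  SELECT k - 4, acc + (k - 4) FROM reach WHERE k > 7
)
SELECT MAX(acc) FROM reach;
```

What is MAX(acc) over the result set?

Base: k=38, acc=38.
Iteration 1: 38 > 7 holds -> k = 38 - 4 = 34, acc = 38 + 34 = 72.
Iteration 2: 34 > 7 holds -> k = 34 - 4 = 30, acc = 72 + 30 = 102.
Iteration 3: 30 > 7 holds -> k = 30 - 4 = 26, acc = 102 + 26 = 128.
Iteration 4: 26 > 7 holds -> k = 26 - 4 = 22, acc = 128 + 22 = 150.
Iteration 5: 22 > 7 holds -> k = 22 - 4 = 18, acc = 150 + 18 = 168.
Iteration 6: 18 > 7 holds -> k = 18 - 4 = 14, acc = 168 + 14 = 182.
Iteration 7: 14 > 7 holds -> k = 14 - 4 = 10, acc = 182 + 10 = 192.
Iteration 8: 10 > 7 holds -> k = 10 - 4 = 6, acc = 192 + 6 = 198.
Iteration 9: 6 > 7 fails; recursion stops.
acc values: 38, 72, 102, 128, 150, 168, 182, 192, 198; the maximum is 198.

198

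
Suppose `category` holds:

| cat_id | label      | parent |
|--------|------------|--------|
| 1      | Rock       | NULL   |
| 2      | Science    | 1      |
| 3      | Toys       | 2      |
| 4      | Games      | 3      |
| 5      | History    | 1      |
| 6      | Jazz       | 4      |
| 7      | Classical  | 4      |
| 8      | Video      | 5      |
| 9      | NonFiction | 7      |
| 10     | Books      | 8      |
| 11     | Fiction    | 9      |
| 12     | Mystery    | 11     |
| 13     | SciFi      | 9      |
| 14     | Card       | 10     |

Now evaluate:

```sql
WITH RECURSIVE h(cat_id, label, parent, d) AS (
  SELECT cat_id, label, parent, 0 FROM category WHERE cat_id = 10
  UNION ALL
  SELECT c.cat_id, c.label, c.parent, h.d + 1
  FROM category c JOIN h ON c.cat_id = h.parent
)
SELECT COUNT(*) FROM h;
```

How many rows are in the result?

Base: cat_id=10 (Books), parent=8, d 0.
Iteration 1: join on cat_id=8 -> Video (id 8, parent=5, d 1).
Iteration 2: join on cat_id=5 -> History (id 5, parent=1, d 2).
Iteration 3: join on cat_id=1 -> Rock (id 1, parent=NULL, d 3).
Iteration 4: parent is NULL; no match; recursion stops.
Total rows emitted: 4.

4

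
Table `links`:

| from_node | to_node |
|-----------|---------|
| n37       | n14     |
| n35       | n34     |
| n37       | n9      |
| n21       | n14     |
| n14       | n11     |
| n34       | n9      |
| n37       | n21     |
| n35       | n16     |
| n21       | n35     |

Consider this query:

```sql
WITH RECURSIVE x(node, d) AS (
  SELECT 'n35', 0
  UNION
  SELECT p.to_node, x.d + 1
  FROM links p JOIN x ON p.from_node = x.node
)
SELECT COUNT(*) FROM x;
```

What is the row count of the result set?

Base: (n35, d=0).
Iteration 1: edges from {n35} -> (n16, d=1), (n34, d=1).
Iteration 2: edges from {n16,n34} -> (n9, d=2).
Iteration 3: no outgoing edges from {n9}; recursion stops.
Total rows emitted: 4.

4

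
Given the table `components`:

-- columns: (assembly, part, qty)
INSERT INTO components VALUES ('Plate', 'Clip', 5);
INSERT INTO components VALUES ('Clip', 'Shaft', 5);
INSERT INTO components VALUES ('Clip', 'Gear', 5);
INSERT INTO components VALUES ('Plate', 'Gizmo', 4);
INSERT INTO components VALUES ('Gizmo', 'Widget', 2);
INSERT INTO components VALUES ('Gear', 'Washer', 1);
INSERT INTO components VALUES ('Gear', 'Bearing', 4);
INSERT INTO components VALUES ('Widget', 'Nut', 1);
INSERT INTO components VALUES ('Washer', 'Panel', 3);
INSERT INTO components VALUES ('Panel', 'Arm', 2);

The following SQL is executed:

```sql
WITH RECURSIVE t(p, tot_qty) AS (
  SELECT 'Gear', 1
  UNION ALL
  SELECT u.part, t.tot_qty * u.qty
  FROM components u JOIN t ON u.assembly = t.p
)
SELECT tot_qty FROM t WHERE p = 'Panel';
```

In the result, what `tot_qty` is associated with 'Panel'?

Base: (Gear, tot_qty=1).
Iteration 1: components of {Gear} -> Bearing = 1*4 = 4, Washer = 1*1 = 1.
Iteration 2: components of {Bearing,Washer} -> Panel = 1*3 = 3.
Iteration 3: components of {Panel} -> Arm = 3*2 = 6.
Iteration 4: no further components; recursion stops.

3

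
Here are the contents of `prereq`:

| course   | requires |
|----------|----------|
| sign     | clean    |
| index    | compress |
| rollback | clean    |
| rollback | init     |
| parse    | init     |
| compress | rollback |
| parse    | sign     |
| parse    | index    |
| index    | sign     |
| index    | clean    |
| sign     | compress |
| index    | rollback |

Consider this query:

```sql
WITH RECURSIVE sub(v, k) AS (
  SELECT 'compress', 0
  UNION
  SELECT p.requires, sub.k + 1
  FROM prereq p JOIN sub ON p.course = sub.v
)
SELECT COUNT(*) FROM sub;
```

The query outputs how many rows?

Base: (compress, k=0).
Iteration 1: edges from {compress} -> (rollback, k=1).
Iteration 2: edges from {rollback} -> (clean, k=2), (init, k=2).
Iteration 3: no outgoing edges from {clean,init}; recursion stops.
Total rows emitted: 4.

4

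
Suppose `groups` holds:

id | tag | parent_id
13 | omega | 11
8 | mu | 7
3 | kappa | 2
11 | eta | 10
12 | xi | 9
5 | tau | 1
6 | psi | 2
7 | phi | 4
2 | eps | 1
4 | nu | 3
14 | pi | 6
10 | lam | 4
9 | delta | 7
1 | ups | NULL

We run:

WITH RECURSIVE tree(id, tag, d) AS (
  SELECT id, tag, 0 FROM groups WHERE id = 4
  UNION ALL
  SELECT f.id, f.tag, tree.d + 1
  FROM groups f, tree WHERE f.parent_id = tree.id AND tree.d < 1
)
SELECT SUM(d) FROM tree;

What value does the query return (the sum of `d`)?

2

Base: id=4 (nu) at d 0.
Iteration 1: rows with parent_id in {4} -> phi (id 7, d 1), lam (id 10, d 1).
Iteration 2: d < 1 fails for all current rows; recursion stops.
SUM(d) = 0 + 1 + 1 = 2.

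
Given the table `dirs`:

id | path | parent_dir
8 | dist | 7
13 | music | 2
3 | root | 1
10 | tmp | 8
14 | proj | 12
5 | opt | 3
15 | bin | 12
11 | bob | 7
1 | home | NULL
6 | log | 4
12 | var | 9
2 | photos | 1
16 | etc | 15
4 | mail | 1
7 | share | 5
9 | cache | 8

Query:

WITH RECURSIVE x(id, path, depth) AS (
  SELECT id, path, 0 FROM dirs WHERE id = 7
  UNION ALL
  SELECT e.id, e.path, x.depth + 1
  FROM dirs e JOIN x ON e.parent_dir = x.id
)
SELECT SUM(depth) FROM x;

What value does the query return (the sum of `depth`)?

22

Base: id=7 (share) at depth 0.
Iteration 1: rows with parent_dir in {7} -> dist (id 8, depth 1), bob (id 11, depth 1).
Iteration 2: rows with parent_dir in {8,11} -> cache (id 9, depth 2), tmp (id 10, depth 2).
Iteration 3: rows with parent_dir in {9,10} -> var (id 12, depth 3).
Iteration 4: rows with parent_dir in {12} -> proj (id 14, depth 4), bin (id 15, depth 4).
Iteration 5: rows with parent_dir in {14,15} -> etc (id 16, depth 5).
Iteration 6: no rows with parent_dir in {16}; recursion stops.
SUM(depth) = 0 + 1 + 1 + 2 + 2 + 3 + 4 + 4 + 5 = 22.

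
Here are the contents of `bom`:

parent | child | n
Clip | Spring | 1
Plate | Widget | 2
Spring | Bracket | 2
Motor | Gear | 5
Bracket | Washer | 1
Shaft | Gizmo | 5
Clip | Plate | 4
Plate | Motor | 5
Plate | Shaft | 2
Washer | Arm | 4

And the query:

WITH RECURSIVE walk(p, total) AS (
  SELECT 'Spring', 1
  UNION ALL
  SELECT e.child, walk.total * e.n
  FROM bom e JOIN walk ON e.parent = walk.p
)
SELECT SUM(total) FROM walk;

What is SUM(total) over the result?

13

Base: (Spring, total=1).
Iteration 1: components of {Spring} -> Bracket = 1*2 = 2.
Iteration 2: components of {Bracket} -> Washer = 2*1 = 2.
Iteration 3: components of {Washer} -> Arm = 2*4 = 8.
Iteration 4: no further components; recursion stops.
SUM(total) = 1 + 2 + 2 + 8 = 13.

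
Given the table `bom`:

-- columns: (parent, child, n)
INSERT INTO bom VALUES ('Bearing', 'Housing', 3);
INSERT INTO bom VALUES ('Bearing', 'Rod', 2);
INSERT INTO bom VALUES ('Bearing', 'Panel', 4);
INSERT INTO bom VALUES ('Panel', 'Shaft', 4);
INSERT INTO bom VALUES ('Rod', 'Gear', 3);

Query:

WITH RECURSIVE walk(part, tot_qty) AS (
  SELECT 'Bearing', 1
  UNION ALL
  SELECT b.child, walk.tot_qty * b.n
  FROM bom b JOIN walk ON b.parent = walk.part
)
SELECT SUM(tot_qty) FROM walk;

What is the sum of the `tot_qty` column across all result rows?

32

Base: (Bearing, tot_qty=1).
Iteration 1: components of {Bearing} -> Housing = 1*3 = 3, Panel = 1*4 = 4, Rod = 1*2 = 2.
Iteration 2: components of {Housing,Panel,Rod} -> Gear = 2*3 = 6, Shaft = 4*4 = 16.
Iteration 3: no further components; recursion stops.
SUM(tot_qty) = 1 + 3 + 2 + 4 + 6 + 16 = 32.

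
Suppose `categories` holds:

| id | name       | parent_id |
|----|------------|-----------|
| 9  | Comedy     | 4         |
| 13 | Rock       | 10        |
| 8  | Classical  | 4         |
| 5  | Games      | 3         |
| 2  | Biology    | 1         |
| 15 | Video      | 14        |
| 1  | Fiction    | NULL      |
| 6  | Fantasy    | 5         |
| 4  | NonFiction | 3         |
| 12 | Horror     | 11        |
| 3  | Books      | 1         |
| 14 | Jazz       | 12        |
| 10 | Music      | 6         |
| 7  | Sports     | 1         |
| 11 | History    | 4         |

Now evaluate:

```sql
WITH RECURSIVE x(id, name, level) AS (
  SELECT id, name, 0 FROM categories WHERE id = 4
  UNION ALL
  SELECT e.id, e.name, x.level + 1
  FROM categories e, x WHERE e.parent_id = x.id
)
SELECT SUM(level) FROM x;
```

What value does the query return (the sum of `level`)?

Base: id=4 (NonFiction) at level 0.
Iteration 1: rows with parent_id in {4} -> Classical (id 8, level 1), Comedy (id 9, level 1), History (id 11, level 1).
Iteration 2: rows with parent_id in {8,9,11} -> Horror (id 12, level 2).
Iteration 3: rows with parent_id in {12} -> Jazz (id 14, level 3).
Iteration 4: rows with parent_id in {14} -> Video (id 15, level 4).
Iteration 5: no rows with parent_id in {15}; recursion stops.
SUM(level) = 0 + 1 + 1 + 1 + 2 + 3 + 4 = 12.

12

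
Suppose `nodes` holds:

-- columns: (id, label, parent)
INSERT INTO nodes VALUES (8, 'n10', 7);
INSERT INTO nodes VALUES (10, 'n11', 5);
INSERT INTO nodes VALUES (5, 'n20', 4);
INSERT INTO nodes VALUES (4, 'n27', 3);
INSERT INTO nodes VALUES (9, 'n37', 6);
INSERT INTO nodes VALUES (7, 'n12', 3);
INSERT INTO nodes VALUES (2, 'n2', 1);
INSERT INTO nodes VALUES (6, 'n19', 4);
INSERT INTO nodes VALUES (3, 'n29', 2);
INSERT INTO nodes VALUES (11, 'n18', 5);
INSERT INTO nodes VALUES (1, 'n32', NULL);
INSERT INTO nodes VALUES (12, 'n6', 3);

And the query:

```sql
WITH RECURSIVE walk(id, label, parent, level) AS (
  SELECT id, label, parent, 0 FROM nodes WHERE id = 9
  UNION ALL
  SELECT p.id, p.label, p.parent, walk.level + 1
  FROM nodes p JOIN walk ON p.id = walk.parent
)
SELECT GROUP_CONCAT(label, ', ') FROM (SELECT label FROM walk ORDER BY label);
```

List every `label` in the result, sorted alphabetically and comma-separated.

Base: id=9 (n37), parent=6, level 0.
Iteration 1: join on id=6 -> n19 (id 6, parent=4, level 1).
Iteration 2: join on id=4 -> n27 (id 4, parent=3, level 2).
Iteration 3: join on id=3 -> n29 (id 3, parent=2, level 3).
Iteration 4: join on id=2 -> n2 (id 2, parent=1, level 4).
Iteration 5: join on id=1 -> n32 (id 1, parent=NULL, level 5).
Iteration 6: parent is NULL; no match; recursion stops.

n19, n2, n27, n29, n32, n37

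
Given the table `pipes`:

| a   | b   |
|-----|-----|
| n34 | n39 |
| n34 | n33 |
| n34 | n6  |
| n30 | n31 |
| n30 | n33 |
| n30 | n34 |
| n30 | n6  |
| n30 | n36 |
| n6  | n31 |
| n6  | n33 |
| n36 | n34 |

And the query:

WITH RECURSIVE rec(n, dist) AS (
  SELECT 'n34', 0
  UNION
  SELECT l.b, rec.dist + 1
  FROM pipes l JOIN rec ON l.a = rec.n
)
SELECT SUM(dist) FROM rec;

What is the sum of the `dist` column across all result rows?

7

Base: (n34, dist=0).
Iteration 1: edges from {n34} -> (n33, dist=1), (n39, dist=1), (n6, dist=1).
Iteration 2: edges from {n33,n39,n6} -> (n31, dist=2), (n33, dist=2).
Iteration 3: no outgoing edges from {n31,n33}; recursion stops.
SUM(dist) = 0 + 1 + 1 + 1 + 2 + 2 = 7.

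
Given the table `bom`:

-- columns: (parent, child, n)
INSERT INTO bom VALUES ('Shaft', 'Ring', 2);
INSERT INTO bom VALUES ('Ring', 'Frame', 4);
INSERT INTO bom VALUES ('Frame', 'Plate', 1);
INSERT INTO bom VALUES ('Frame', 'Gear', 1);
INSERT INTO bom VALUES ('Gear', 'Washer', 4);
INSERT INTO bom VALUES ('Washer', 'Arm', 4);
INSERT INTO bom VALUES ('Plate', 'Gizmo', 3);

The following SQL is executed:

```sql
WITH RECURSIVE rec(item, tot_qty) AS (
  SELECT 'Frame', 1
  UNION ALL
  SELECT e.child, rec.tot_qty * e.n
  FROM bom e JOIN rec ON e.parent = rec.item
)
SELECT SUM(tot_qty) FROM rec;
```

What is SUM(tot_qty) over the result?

Base: (Frame, tot_qty=1).
Iteration 1: components of {Frame} -> Gear = 1*1 = 1, Plate = 1*1 = 1.
Iteration 2: components of {Gear,Plate} -> Gizmo = 1*3 = 3, Washer = 1*4 = 4.
Iteration 3: components of {Gizmo,Washer} -> Arm = 4*4 = 16.
Iteration 4: no further components; recursion stops.
SUM(tot_qty) = 1 + 1 + 1 + 3 + 4 + 16 = 26.

26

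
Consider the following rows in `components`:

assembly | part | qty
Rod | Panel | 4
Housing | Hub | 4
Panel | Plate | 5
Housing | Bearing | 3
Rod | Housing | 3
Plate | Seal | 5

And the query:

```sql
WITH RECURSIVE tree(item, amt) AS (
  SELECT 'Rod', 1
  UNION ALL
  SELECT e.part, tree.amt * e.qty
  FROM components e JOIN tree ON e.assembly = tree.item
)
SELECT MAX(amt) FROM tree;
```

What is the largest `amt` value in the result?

Base: (Rod, amt=1).
Iteration 1: components of {Rod} -> Housing = 1*3 = 3, Panel = 1*4 = 4.
Iteration 2: components of {Housing,Panel} -> Bearing = 3*3 = 9, Hub = 3*4 = 12, Plate = 4*5 = 20.
Iteration 3: components of {Bearing,Hub,Plate} -> Seal = 20*5 = 100.
Iteration 4: no further components; recursion stops.
amt values: 1, 3, 4, 9, 12, 20, 100; the maximum is 100.

100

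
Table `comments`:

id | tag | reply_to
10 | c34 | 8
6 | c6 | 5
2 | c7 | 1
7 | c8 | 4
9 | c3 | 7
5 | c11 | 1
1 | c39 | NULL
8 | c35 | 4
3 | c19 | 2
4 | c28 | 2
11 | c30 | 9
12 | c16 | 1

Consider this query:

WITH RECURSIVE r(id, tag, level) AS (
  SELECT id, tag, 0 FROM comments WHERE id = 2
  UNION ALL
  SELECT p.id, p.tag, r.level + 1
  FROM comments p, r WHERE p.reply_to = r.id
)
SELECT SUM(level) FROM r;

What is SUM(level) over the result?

16

Base: id=2 (c7) at level 0.
Iteration 1: rows with reply_to in {2} -> c19 (id 3, level 1), c28 (id 4, level 1).
Iteration 2: rows with reply_to in {3,4} -> c8 (id 7, level 2), c35 (id 8, level 2).
Iteration 3: rows with reply_to in {7,8} -> c3 (id 9, level 3), c34 (id 10, level 3).
Iteration 4: rows with reply_to in {9,10} -> c30 (id 11, level 4).
Iteration 5: no rows with reply_to in {11}; recursion stops.
SUM(level) = 0 + 1 + 1 + 2 + 2 + 3 + 3 + 4 = 16.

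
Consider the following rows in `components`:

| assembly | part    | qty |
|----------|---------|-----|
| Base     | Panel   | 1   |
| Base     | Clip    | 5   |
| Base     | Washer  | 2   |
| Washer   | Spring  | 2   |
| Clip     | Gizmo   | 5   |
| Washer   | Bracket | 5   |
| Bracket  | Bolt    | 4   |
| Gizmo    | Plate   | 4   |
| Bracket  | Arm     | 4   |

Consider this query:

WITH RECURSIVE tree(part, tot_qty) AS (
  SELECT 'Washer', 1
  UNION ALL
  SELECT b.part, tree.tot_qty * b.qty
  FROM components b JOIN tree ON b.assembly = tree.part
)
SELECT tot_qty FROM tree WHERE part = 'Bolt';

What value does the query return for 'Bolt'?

Base: (Washer, tot_qty=1).
Iteration 1: components of {Washer} -> Bracket = 1*5 = 5, Spring = 1*2 = 2.
Iteration 2: components of {Bracket,Spring} -> Arm = 5*4 = 20, Bolt = 5*4 = 20.
Iteration 3: no further components; recursion stops.

20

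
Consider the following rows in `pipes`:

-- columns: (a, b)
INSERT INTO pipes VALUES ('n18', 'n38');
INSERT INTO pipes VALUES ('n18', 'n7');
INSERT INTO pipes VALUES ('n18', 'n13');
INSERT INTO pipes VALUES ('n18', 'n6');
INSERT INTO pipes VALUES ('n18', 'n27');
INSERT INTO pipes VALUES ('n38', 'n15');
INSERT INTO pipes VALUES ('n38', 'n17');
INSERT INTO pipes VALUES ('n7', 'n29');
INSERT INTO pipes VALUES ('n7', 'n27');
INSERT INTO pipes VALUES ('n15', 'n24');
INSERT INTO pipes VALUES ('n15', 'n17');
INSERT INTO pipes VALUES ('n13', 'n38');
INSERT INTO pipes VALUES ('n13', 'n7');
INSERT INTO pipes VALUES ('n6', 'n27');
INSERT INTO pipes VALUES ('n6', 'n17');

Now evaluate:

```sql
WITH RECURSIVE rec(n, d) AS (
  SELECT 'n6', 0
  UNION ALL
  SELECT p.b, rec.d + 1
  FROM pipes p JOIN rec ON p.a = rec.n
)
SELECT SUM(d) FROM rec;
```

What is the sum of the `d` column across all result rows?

2

Base: (n6, d=0).
Iteration 1: edges from {n6} -> (n17, d=1), (n27, d=1).
Iteration 2: no outgoing edges from {n17,n27}; recursion stops.
SUM(d) = 0 + 1 + 1 = 2.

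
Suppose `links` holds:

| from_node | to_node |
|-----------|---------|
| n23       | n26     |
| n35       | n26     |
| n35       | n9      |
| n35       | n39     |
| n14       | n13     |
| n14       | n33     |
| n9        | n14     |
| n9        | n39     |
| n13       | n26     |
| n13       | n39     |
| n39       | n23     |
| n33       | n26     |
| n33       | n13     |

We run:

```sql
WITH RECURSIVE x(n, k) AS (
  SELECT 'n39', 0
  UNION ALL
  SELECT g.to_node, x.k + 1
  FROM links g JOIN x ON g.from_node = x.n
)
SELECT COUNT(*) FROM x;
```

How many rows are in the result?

3

Base: (n39, k=0).
Iteration 1: edges from {n39} -> (n23, k=1).
Iteration 2: edges from {n23} -> (n26, k=2).
Iteration 3: no outgoing edges from {n26}; recursion stops.
Total rows emitted: 3.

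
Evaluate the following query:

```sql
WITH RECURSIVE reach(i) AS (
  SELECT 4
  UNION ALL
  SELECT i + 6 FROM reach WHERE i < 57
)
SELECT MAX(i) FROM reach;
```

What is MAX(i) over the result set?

Base: i=4.
Iteration 1: 4 < 57 holds -> i = 4 + 6 = 10.
Iteration 2: 10 < 57 holds -> i = 10 + 6 = 16.
Iteration 3: 16 < 57 holds -> i = 16 + 6 = 22.
Iteration 4: 22 < 57 holds -> i = 22 + 6 = 28.
Iteration 5: 28 < 57 holds -> i = 28 + 6 = 34.
Iteration 6: 34 < 57 holds -> i = 34 + 6 = 40.
Iteration 7: 40 < 57 holds -> i = 40 + 6 = 46.
Iteration 8: 46 < 57 holds -> i = 46 + 6 = 52.
Iteration 9: 52 < 57 holds -> i = 52 + 6 = 58.
Iteration 10: 58 < 57 fails; recursion stops.
i values: 4, 10, 16, 22, 28, 34, 40, 46, 52, 58; the maximum is 58.

58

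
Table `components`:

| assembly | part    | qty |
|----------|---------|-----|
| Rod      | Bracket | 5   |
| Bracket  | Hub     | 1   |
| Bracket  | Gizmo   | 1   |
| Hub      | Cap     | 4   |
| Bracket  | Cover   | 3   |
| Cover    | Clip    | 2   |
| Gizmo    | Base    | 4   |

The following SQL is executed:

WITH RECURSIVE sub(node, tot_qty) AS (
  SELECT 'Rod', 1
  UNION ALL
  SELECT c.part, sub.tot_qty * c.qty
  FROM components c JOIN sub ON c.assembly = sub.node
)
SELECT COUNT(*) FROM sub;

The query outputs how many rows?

8

Base: (Rod, tot_qty=1).
Iteration 1: components of {Rod} -> Bracket = 1*5 = 5.
Iteration 2: components of {Bracket} -> Cover = 5*3 = 15, Gizmo = 5*1 = 5, Hub = 5*1 = 5.
Iteration 3: components of {Cover,Gizmo,Hub} -> Base = 5*4 = 20, Cap = 5*4 = 20, Clip = 15*2 = 30.
Iteration 4: no further components; recursion stops.
Total rows emitted: 8.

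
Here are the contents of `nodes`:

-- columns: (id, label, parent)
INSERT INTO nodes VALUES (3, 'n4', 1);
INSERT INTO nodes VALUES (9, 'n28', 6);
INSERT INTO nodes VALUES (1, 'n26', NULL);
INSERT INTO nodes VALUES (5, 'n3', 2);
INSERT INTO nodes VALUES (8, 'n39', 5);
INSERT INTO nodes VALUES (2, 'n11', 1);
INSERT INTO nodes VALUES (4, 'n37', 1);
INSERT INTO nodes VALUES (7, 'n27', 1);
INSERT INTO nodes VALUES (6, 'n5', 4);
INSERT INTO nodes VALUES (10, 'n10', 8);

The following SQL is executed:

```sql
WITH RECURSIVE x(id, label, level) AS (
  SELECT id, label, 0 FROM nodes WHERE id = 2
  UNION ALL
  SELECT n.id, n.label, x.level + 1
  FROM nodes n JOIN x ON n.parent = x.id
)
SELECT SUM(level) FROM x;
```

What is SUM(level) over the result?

Base: id=2 (n11) at level 0.
Iteration 1: rows with parent in {2} -> n3 (id 5, level 1).
Iteration 2: rows with parent in {5} -> n39 (id 8, level 2).
Iteration 3: rows with parent in {8} -> n10 (id 10, level 3).
Iteration 4: no rows with parent in {10}; recursion stops.
SUM(level) = 0 + 1 + 2 + 3 = 6.

6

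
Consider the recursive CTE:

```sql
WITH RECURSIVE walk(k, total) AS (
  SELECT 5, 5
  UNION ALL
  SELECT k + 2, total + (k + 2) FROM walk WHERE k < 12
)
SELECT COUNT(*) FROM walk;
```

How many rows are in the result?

Base: k=5, total=5.
Iteration 1: 5 < 12 holds -> k = 5 + 2 = 7, total = 5 + 7 = 12.
Iteration 2: 7 < 12 holds -> k = 7 + 2 = 9, total = 12 + 9 = 21.
Iteration 3: 9 < 12 holds -> k = 9 + 2 = 11, total = 21 + 11 = 32.
Iteration 4: 11 < 12 holds -> k = 11 + 2 = 13, total = 32 + 13 = 45.
Iteration 5: 13 < 12 fails; recursion stops.
Total rows emitted: 5.

5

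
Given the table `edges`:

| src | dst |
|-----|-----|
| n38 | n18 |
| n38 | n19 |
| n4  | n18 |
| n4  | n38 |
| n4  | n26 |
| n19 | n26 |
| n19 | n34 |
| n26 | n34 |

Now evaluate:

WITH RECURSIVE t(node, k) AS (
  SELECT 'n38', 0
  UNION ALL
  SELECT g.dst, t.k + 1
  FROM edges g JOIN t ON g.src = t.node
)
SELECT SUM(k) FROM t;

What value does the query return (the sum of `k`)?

Base: (n38, k=0).
Iteration 1: edges from {n38} -> (n18, k=1), (n19, k=1).
Iteration 2: edges from {n18,n19} -> (n26, k=2), (n34, k=2).
Iteration 3: edges from {n26,n34} -> (n34, k=3).
Iteration 4: no outgoing edges from {n34}; recursion stops.
SUM(k) = 0 + 1 + 1 + 2 + 2 + 3 = 9.

9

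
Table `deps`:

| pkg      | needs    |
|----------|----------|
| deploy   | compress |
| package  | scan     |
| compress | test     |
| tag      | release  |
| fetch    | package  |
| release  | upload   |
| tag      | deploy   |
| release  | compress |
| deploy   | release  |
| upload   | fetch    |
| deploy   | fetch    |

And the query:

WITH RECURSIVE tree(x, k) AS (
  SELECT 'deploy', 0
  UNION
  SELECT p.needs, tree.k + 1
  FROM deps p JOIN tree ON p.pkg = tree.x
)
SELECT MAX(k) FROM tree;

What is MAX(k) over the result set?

5

Base: (deploy, k=0).
Iteration 1: edges from {deploy} -> (compress, k=1), (fetch, k=1), (release, k=1).
Iteration 2: edges from {compress,fetch,release} -> (compress, k=2), (package, k=2), (test, k=2), (upload, k=2).
Iteration 3: edges from {compress,package,test,upload} -> (fetch, k=3), (scan, k=3), (test, k=3).
Iteration 4: edges from {fetch,scan,test} -> (package, k=4).
Iteration 5: edges from {package} -> (scan, k=5).
Iteration 6: no outgoing edges from {scan}; recursion stops.
k values: 0, 1, 1, 1, 2, 2, 2, 2, 3, 3, 3, 4, 5; the maximum is 5.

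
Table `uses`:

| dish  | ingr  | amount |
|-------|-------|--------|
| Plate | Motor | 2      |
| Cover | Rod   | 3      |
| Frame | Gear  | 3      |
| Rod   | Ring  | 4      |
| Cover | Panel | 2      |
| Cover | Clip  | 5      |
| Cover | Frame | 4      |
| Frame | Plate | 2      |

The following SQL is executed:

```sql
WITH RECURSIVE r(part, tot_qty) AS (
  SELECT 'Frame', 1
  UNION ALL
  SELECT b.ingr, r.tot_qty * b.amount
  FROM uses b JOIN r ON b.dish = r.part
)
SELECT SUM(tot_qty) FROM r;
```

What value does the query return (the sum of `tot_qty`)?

10

Base: (Frame, tot_qty=1).
Iteration 1: components of {Frame} -> Gear = 1*3 = 3, Plate = 1*2 = 2.
Iteration 2: components of {Gear,Plate} -> Motor = 2*2 = 4.
Iteration 3: no further components; recursion stops.
SUM(tot_qty) = 1 + 2 + 3 + 4 = 10.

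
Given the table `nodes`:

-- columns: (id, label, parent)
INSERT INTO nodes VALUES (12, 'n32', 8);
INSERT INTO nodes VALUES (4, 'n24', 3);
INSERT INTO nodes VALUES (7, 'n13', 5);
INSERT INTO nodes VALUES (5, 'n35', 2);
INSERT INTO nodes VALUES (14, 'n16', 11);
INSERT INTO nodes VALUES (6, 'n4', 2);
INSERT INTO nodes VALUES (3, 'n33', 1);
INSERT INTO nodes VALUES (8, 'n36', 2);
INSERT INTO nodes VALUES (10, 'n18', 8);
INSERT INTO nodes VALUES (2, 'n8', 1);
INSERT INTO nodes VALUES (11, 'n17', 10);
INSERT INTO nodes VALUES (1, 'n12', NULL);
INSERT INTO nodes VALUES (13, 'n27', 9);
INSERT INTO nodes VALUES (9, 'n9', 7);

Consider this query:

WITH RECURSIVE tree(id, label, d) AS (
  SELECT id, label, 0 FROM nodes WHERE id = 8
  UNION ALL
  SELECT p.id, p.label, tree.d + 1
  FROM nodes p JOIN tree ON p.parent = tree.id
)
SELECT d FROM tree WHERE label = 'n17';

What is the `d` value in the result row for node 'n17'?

2

Base: id=8 (n36) at d 0.
Iteration 1: rows with parent in {8} -> n18 (id 10, d 1), n32 (id 12, d 1).
Iteration 2: rows with parent in {10,12} -> n17 (id 11, d 2).
Iteration 3: rows with parent in {11} -> n16 (id 14, d 3).
Iteration 4: no rows with parent in {14}; recursion stops.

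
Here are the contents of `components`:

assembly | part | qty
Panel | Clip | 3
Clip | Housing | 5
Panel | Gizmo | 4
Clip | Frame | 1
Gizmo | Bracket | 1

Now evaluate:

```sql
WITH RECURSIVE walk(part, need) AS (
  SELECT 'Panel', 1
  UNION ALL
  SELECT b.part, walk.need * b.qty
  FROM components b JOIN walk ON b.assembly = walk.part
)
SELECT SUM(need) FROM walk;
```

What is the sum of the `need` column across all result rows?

Base: (Panel, need=1).
Iteration 1: components of {Panel} -> Clip = 1*3 = 3, Gizmo = 1*4 = 4.
Iteration 2: components of {Clip,Gizmo} -> Bracket = 4*1 = 4, Frame = 3*1 = 3, Housing = 3*5 = 15.
Iteration 3: no further components; recursion stops.
SUM(need) = 1 + 3 + 4 + 15 + 3 + 4 = 30.

30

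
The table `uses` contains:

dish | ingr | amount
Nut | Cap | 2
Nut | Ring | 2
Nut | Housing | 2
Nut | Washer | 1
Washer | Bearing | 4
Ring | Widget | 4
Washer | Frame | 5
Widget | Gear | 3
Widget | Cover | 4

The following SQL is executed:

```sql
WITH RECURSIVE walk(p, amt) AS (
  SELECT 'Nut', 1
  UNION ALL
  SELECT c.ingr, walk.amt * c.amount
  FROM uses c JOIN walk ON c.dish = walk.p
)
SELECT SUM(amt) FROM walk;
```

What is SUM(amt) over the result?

81

Base: (Nut, amt=1).
Iteration 1: components of {Nut} -> Cap = 1*2 = 2, Housing = 1*2 = 2, Ring = 1*2 = 2, Washer = 1*1 = 1.
Iteration 2: components of {Cap,Housing,Ring,Washer} -> Bearing = 1*4 = 4, Frame = 1*5 = 5, Widget = 2*4 = 8.
Iteration 3: components of {Bearing,Frame,Widget} -> Cover = 8*4 = 32, Gear = 8*3 = 24.
Iteration 4: no further components; recursion stops.
SUM(amt) = 1 + 2 + 2 + 2 + 1 + 8 + 4 + 5 + 24 + 32 = 81.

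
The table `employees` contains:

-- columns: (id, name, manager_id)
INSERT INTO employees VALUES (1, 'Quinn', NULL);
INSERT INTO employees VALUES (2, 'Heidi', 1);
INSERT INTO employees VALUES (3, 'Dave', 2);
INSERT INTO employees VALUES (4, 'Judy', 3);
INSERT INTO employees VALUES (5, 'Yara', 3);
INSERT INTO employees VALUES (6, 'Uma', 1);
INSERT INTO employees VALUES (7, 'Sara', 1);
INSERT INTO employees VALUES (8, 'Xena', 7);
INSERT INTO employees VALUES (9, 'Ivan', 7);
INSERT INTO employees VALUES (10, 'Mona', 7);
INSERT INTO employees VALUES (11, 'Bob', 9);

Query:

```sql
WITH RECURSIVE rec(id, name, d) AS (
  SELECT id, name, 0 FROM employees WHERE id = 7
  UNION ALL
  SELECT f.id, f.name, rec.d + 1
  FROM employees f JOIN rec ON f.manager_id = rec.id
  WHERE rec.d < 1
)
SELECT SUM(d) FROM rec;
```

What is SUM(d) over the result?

3

Base: id=7 (Sara) at d 0.
Iteration 1: rows with manager_id in {7} -> Xena (id 8, d 1), Ivan (id 9, d 1), Mona (id 10, d 1).
Iteration 2: d < 1 fails for all current rows; recursion stops.
SUM(d) = 0 + 1 + 1 + 1 = 3.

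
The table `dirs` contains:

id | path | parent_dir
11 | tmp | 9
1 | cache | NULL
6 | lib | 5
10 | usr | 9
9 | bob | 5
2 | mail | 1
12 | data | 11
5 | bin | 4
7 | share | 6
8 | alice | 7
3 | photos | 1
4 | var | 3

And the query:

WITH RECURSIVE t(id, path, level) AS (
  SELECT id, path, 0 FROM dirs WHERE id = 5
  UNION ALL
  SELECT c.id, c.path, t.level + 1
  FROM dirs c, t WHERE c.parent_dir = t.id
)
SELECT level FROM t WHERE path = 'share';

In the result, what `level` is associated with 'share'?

2

Base: id=5 (bin) at level 0.
Iteration 1: rows with parent_dir in {5} -> lib (id 6, level 1), bob (id 9, level 1).
Iteration 2: rows with parent_dir in {6,9} -> share (id 7, level 2), usr (id 10, level 2), tmp (id 11, level 2).
Iteration 3: rows with parent_dir in {7,10,11} -> alice (id 8, level 3), data (id 12, level 3).
Iteration 4: no rows with parent_dir in {8,12}; recursion stops.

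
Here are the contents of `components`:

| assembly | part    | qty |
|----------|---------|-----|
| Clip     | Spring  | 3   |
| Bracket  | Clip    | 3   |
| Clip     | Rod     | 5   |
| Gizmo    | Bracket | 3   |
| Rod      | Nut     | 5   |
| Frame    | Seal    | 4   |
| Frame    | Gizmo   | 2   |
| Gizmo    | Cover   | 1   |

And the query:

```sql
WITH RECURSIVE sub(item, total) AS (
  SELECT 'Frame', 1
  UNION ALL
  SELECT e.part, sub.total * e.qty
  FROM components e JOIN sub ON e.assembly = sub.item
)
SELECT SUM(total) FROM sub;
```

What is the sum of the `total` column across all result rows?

627

Base: (Frame, total=1).
Iteration 1: components of {Frame} -> Gizmo = 1*2 = 2, Seal = 1*4 = 4.
Iteration 2: components of {Gizmo,Seal} -> Bracket = 2*3 = 6, Cover = 2*1 = 2.
Iteration 3: components of {Bracket,Cover} -> Clip = 6*3 = 18.
Iteration 4: components of {Clip} -> Rod = 18*5 = 90, Spring = 18*3 = 54.
Iteration 5: components of {Rod,Spring} -> Nut = 90*5 = 450.
Iteration 6: no further components; recursion stops.
SUM(total) = 1 + 2 + 4 + 6 + 2 + 18 + 54 + 90 + 450 = 627.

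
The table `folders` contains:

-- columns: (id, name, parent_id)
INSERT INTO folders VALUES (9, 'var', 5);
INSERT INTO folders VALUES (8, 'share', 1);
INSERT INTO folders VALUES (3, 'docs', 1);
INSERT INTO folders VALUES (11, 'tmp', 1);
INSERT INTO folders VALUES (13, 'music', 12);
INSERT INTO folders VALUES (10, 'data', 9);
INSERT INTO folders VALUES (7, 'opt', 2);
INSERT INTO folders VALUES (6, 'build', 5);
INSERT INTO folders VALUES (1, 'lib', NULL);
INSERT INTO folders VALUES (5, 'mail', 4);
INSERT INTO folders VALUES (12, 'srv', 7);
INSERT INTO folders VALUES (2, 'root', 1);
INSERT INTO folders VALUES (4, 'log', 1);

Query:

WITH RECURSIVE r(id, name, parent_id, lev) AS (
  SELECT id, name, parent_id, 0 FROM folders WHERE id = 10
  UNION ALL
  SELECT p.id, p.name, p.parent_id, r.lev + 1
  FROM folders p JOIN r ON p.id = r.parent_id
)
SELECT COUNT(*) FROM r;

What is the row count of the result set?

Base: id=10 (data), parent_id=9, lev 0.
Iteration 1: join on id=9 -> var (id 9, parent_id=5, lev 1).
Iteration 2: join on id=5 -> mail (id 5, parent_id=4, lev 2).
Iteration 3: join on id=4 -> log (id 4, parent_id=1, lev 3).
Iteration 4: join on id=1 -> lib (id 1, parent_id=NULL, lev 4).
Iteration 5: parent_id is NULL; no match; recursion stops.
Total rows emitted: 5.

5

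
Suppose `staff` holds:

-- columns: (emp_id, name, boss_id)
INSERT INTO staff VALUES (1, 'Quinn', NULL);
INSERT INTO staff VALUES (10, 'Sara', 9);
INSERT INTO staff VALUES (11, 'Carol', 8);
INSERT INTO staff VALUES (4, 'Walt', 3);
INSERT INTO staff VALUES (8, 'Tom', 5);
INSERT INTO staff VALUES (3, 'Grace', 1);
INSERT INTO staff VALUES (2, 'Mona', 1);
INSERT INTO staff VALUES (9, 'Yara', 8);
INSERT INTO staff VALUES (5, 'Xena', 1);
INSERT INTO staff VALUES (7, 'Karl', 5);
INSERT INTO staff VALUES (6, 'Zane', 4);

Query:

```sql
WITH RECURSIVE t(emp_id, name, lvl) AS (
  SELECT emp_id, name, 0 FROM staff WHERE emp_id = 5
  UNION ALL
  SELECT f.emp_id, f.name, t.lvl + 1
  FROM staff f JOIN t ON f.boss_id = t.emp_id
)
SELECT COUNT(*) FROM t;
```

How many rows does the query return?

Base: emp_id=5 (Xena) at lvl 0.
Iteration 1: rows with boss_id in {5} -> Karl (id 7, lvl 1), Tom (id 8, lvl 1).
Iteration 2: rows with boss_id in {7,8} -> Yara (id 9, lvl 2), Carol (id 11, lvl 2).
Iteration 3: rows with boss_id in {9,11} -> Sara (id 10, lvl 3).
Iteration 4: no rows with boss_id in {10}; recursion stops.
Total rows emitted: 6.

6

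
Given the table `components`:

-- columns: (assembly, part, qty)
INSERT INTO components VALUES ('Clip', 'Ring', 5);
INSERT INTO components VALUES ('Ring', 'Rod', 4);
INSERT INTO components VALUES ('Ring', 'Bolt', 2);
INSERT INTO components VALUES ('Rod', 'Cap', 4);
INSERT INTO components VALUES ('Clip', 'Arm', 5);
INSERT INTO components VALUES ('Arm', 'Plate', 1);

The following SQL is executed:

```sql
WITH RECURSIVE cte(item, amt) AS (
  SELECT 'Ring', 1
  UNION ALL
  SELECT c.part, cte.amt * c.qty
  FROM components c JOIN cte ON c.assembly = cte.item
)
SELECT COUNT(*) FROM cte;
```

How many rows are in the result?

Base: (Ring, amt=1).
Iteration 1: components of {Ring} -> Bolt = 1*2 = 2, Rod = 1*4 = 4.
Iteration 2: components of {Bolt,Rod} -> Cap = 4*4 = 16.
Iteration 3: no further components; recursion stops.
Total rows emitted: 4.

4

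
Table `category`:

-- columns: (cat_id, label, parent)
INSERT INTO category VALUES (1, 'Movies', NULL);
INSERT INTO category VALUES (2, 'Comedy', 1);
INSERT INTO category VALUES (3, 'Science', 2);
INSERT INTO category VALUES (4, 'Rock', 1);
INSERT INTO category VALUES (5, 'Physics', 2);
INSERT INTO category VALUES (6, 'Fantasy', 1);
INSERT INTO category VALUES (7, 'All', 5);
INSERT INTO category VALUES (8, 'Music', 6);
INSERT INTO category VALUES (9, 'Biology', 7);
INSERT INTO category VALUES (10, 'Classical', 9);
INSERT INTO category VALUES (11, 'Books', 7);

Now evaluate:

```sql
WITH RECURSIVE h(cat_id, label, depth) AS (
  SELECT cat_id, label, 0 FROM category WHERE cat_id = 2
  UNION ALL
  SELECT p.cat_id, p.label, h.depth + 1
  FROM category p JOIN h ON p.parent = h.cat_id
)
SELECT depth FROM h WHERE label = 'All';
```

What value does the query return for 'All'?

Base: cat_id=2 (Comedy) at depth 0.
Iteration 1: rows with parent in {2} -> Science (id 3, depth 1), Physics (id 5, depth 1).
Iteration 2: rows with parent in {3,5} -> All (id 7, depth 2).
Iteration 3: rows with parent in {7} -> Biology (id 9, depth 3), Books (id 11, depth 3).
Iteration 4: rows with parent in {9,11} -> Classical (id 10, depth 4).
Iteration 5: no rows with parent in {10}; recursion stops.

2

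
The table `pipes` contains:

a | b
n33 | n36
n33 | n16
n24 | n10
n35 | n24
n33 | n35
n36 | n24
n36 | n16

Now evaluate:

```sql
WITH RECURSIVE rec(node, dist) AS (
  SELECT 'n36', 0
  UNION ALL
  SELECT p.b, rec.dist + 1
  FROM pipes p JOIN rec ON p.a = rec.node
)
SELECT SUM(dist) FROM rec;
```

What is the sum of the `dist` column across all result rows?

4

Base: (n36, dist=0).
Iteration 1: edges from {n36} -> (n16, dist=1), (n24, dist=1).
Iteration 2: edges from {n16,n24} -> (n10, dist=2).
Iteration 3: no outgoing edges from {n10}; recursion stops.
SUM(dist) = 0 + 1 + 1 + 2 = 4.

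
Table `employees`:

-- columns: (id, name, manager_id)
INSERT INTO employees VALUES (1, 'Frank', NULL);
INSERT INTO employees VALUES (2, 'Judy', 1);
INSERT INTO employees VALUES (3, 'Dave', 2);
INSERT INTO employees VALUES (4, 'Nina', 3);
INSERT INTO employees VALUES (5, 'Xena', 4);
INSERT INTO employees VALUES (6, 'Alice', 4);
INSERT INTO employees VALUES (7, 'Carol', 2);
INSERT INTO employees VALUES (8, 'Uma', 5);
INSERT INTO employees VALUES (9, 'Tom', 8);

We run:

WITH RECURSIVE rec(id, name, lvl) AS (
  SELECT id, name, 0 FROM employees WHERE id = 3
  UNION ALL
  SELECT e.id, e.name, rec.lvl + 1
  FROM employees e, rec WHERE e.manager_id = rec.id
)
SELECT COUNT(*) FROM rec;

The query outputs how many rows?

Base: id=3 (Dave) at lvl 0.
Iteration 1: rows with manager_id in {3} -> Nina (id 4, lvl 1).
Iteration 2: rows with manager_id in {4} -> Xena (id 5, lvl 2), Alice (id 6, lvl 2).
Iteration 3: rows with manager_id in {5,6} -> Uma (id 8, lvl 3).
Iteration 4: rows with manager_id in {8} -> Tom (id 9, lvl 4).
Iteration 5: no rows with manager_id in {9}; recursion stops.
Total rows emitted: 6.

6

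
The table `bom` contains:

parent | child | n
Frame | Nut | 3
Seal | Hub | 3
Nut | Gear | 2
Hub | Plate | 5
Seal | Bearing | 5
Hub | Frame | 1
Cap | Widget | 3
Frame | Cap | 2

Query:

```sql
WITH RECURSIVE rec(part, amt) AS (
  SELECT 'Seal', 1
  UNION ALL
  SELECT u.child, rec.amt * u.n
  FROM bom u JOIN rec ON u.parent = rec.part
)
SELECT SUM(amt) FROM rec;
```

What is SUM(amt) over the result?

78

Base: (Seal, amt=1).
Iteration 1: components of {Seal} -> Bearing = 1*5 = 5, Hub = 1*3 = 3.
Iteration 2: components of {Bearing,Hub} -> Frame = 3*1 = 3, Plate = 3*5 = 15.
Iteration 3: components of {Frame,Plate} -> Cap = 3*2 = 6, Nut = 3*3 = 9.
Iteration 4: components of {Cap,Nut} -> Gear = 9*2 = 18, Widget = 6*3 = 18.
Iteration 5: no further components; recursion stops.
SUM(amt) = 1 + 3 + 5 + 15 + 3 + 6 + 9 + 18 + 18 = 78.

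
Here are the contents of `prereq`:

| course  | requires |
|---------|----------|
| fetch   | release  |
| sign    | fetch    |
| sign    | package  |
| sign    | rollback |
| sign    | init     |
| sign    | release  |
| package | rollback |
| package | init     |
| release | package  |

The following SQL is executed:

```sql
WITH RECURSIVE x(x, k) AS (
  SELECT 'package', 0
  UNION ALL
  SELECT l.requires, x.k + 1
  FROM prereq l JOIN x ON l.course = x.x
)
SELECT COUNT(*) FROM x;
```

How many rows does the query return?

Base: (package, k=0).
Iteration 1: edges from {package} -> (init, k=1), (rollback, k=1).
Iteration 2: no outgoing edges from {init,rollback}; recursion stops.
Total rows emitted: 3.

3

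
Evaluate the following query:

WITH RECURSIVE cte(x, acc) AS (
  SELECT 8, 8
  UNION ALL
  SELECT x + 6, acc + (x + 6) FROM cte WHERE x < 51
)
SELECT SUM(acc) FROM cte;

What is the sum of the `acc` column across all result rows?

Base: x=8, acc=8.
Iteration 1: 8 < 51 holds -> x = 8 + 6 = 14, acc = 8 + 14 = 22.
Iteration 2: 14 < 51 holds -> x = 14 + 6 = 20, acc = 22 + 20 = 42.
Iteration 3: 20 < 51 holds -> x = 20 + 6 = 26, acc = 42 + 26 = 68.
Iteration 4: 26 < 51 holds -> x = 26 + 6 = 32, acc = 68 + 32 = 100.
Iteration 5: 32 < 51 holds -> x = 32 + 6 = 38, acc = 100 + 38 = 138.
Iteration 6: 38 < 51 holds -> x = 38 + 6 = 44, acc = 138 + 44 = 182.
Iteration 7: 44 < 51 holds -> x = 44 + 6 = 50, acc = 182 + 50 = 232.
Iteration 8: 50 < 51 holds -> x = 50 + 6 = 56, acc = 232 + 56 = 288.
Iteration 9: 56 < 51 fails; recursion stops.
SUM(acc) = 8 + 22 + 42 + 68 + 100 + 138 + 182 + 232 + 288 = 1080.

1080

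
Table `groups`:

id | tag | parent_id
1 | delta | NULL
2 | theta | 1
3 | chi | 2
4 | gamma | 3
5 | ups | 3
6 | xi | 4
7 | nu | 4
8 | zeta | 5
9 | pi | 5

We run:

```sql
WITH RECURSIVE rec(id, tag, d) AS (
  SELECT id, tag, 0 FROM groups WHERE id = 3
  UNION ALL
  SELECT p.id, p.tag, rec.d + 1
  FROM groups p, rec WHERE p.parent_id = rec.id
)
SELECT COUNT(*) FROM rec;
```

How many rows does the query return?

Base: id=3 (chi) at d 0.
Iteration 1: rows with parent_id in {3} -> gamma (id 4, d 1), ups (id 5, d 1).
Iteration 2: rows with parent_id in {4,5} -> xi (id 6, d 2), nu (id 7, d 2), zeta (id 8, d 2), pi (id 9, d 2).
Iteration 3: no rows with parent_id in {6,7,8,9}; recursion stops.
Total rows emitted: 7.

7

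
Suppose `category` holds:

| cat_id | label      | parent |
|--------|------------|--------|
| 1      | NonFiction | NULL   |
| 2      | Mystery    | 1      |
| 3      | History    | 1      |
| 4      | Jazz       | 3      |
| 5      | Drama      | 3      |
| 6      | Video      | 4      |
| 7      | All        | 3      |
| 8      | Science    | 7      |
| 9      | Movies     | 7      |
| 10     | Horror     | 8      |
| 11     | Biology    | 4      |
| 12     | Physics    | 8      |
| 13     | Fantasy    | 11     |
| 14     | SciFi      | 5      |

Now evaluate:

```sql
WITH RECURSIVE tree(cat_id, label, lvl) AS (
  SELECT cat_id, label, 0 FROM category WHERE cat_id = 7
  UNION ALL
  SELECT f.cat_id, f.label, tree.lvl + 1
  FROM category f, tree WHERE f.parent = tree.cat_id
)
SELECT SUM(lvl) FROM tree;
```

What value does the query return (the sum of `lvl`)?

6

Base: cat_id=7 (All) at lvl 0.
Iteration 1: rows with parent in {7} -> Science (id 8, lvl 1), Movies (id 9, lvl 1).
Iteration 2: rows with parent in {8,9} -> Horror (id 10, lvl 2), Physics (id 12, lvl 2).
Iteration 3: no rows with parent in {10,12}; recursion stops.
SUM(lvl) = 0 + 1 + 1 + 2 + 2 = 6.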